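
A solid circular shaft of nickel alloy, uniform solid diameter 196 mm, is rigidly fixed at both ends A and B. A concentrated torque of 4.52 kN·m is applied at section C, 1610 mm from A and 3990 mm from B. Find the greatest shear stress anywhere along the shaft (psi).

316 psi

With uniform GJ and both ends fixed, compatibility θ_AC = θ_CB gives T_A·a = T_B·b, together with T_A + T_B = T₀.
T_A = T₀·b/(a+b) = 4520·3990/5600 = 3220 N·m; T_B = 1300 N·m.
τ in each portion: τ_AC = 2.18×10^6 Pa, τ_CB = 8.79×10^5 Pa; maximum is in AC.
τ_max = T_AC·r/J = 3220·0.0980/1.45×10^-4 = 2.178×10^6 Pa.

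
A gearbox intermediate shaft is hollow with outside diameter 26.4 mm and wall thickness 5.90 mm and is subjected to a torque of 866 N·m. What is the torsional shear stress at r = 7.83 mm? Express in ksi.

J = π(d_o⁴ − d_i⁴)/32 = π(0.0264⁴ − 0.0146⁴)/32 = 4.323×10^-8 m⁴.
Shear stress varies linearly with radius: τ = T·r/J = 866.0 × 0.00783 / 4.323×10^-8 = 1.569×10^8 Pa.

22.8 ksi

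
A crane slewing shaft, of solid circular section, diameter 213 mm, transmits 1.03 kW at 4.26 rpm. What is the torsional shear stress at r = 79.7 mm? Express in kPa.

911 kPa

ω = 2π·4.26/60 = 0.4461 rad/s, so T = P/ω = 1.03×10³ / 0.4461 = 2309 N·m.
J = πd⁴/32 = π(0.213)⁴/32 = 2.021×10^-4 m⁴.
Shear stress varies linearly with radius: τ = T·r/J = 2309 × 0.0797 / 2.021×10^-4 = 9.106×10^5 Pa.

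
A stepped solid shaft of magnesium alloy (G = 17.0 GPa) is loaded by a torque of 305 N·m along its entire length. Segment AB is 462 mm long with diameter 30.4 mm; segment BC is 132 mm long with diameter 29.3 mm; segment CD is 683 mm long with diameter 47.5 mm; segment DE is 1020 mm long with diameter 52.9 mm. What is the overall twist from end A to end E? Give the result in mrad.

180 mrad

J_AB = π(0.0304)⁴/32 = 8.38×10^-8 m⁴; J_BC = π(0.0293)⁴/32 = 7.24×10^-8 m⁴; J_CD = π(0.0475)⁴/32 = 5.00×10^-7 m⁴; J_DE = π(0.0529)⁴/32 = 7.69×10^-7 m⁴.
θ = (T/G)·Σ L_i/J_i = (305.0/17.0×10⁹)·(0.462/8.38×10^-8 + 0.132/7.24×10^-8 + 0.683/5.00×10^-7 + 1.02/7.69×10^-7) = 0.1799 rad.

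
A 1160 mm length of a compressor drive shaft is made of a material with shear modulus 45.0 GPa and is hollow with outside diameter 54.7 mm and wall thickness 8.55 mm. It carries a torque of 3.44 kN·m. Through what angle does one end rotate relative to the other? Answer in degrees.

7.44°

J = π(d_o⁴ − d_i⁴)/32 = π(0.0547⁴ − 0.0376⁴)/32 = 6.827×10^-7 m⁴.
θ = T·L/(G·J) = 3440 × 1.16 / (45.0×10⁹ × 6.827×10^-7) = 0.1299 rad.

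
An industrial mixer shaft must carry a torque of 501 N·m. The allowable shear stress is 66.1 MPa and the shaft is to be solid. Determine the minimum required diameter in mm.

For a solid shaft τ_max = 16T/(πd³), so d = (16T/(π τ_allow))^(1/3) = (16·501.0/(π·6.61×10^7))^(1/3) = 0.03380 m.

33.8 mm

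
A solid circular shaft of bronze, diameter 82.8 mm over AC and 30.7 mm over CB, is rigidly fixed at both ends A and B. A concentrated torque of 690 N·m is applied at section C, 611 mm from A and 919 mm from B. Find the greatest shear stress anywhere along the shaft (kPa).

6110 kPa

Compatibility: T_A·a/J_AC = T_B·b/J_CB with T_A + T_B = T₀.
J_AC = 4.61×10^-6 m⁴, J_CB = 8.72×10^-8 m⁴, so T_A = T₀·(J_AC/a)/((J_AC/a)+(J_CB/b)) = 681.4 N·m, T_B = 8.562 N·m.
τ in each portion: τ_AC = 6.11×10^6 Pa, τ_CB = 1.51×10^6 Pa; maximum is in AC.
τ_max = T_AC·r/J = 681.4·0.0414/4.61×10^-6 = 6.114×10^6 Pa.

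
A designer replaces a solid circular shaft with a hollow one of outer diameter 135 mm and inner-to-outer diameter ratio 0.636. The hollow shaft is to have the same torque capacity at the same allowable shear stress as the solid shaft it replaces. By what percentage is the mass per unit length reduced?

32.9 %

Equal τ_max and T ⇒ the solid shaft needs d_s³ = d_o³(1−k⁴), so d_s = 135·(1−0.636⁴)^(1/3) = 127.2 mm.
Area ratio A_h/A_s = d_o²(1−k²)/d_s² = (1−k²)/(1−k⁴)^(2/3) = 0.6708.
Mass saving = 1 − 0.6708 = 32.9 %.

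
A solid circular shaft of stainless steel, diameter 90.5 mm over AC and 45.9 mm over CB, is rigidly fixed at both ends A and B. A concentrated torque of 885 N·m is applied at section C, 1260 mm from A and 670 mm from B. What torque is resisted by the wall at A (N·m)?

Compatibility: T_A·a/J_AC = T_B·b/J_CB with T_A + T_B = T₀.
J_AC = 6.59×10^-6 m⁴, J_CB = 4.36×10^-7 m⁴, so T_A = T₀·(J_AC/a)/((J_AC/a)+(J_CB/b)) = 787.1 N·m, T_B = 97.94 N·m.

787 N·m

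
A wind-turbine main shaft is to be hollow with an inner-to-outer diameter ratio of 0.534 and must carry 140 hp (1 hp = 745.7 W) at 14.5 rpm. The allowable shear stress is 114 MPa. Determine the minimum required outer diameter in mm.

ω = 2π·14.5/60 = 1.518 rad/s, so T = P/ω = 140×745.7 / 1.518 = 68750 N·m.
For a hollow shaft with d_i/d_o = 0.534: τ_max = 16T/(π d_o³ (1−k⁴)), so d_o = [16T/(π τ_allow (1−k⁴))]^(1/3) = [16·68750/(π·1.14×10^8·0.9187)]^(1/3) = 0.1495 m.

150 mm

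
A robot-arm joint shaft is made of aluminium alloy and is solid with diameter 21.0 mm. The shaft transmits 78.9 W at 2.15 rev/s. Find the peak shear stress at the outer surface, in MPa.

3.21 MPa

ω = 2π·2.15 = 13.51 rad/s, so T = P/ω = 78.9 / 13.51 = 5.841 N·m.
J = πd⁴/32 = π(0.0210)⁴/32 = 1.909×10^-8 m⁴.
τ_max = T·r/J = 5.841 × 0.0105 / 1.909×10^-8 = 3.212×10^6 Pa.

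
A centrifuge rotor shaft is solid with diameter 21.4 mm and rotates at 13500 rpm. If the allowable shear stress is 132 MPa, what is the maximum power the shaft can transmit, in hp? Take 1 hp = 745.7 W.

J = πd⁴/32 = π(0.0214)⁴/32 = 2.059×10^-8 m⁴.
T_max = τ_allow·J/r = 1.32×10^8 × 2.059×10^-8 / 0.0107 = 254.0 N·m.
ω = 2π·13500/60 = 1414 rad/s, so P_max = T_max·ω = 3.591×10^5 W.

482 hp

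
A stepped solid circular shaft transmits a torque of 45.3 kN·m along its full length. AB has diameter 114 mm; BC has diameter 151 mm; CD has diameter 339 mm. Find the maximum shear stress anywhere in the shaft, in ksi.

22.6 ksi

Under the same torque, τ_max = 16T/(πd³) is largest where d is smallest — segment AB (d = 114 mm).
τ_max = 16·45300/(π·(0.114)³) = 1.557×10^8 Pa.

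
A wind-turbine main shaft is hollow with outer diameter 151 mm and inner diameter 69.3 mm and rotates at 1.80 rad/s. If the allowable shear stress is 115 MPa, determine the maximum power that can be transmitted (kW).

J = π(d_o⁴ − d_i⁴)/32 = π(0.151⁴ − 0.0693⁴)/32 = 4.878×10^-5 m⁴.
T_max = τ_allow·J/r = 1.15×10^8 × 4.878×10^-5 / 0.0755 = 74290 N·m.
ω = 1.80 rad/s, so P_max = T_max·ω = 1.337×10^5 W.

134 kW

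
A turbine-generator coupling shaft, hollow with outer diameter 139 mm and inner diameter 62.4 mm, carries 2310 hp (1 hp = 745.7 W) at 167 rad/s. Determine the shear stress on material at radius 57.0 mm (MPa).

16.7 MPa

ω = 167 rad/s, so T = P/ω = 2310×745.7 / 167.0 = 10310 N·m.
J = π(d_o⁴ − d_i⁴)/32 = π(0.139⁴ − 0.0624⁴)/32 = 3.516×10^-5 m⁴.
Shear stress varies linearly with radius: τ = T·r/J = 10310 × 0.0570 / 3.516×10^-5 = 1.672×10^7 Pa.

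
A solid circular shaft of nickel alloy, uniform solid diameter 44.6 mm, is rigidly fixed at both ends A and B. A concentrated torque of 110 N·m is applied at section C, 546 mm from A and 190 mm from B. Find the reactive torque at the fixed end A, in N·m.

With uniform GJ and both ends fixed, compatibility θ_AC = θ_CB gives T_A·a = T_B·b, together with T_A + T_B = T₀.
T_A = T₀·b/(a+b) = 110.0·190/736.0 = 28.40 N·m; T_B = 81.60 N·m.

28.4 N·m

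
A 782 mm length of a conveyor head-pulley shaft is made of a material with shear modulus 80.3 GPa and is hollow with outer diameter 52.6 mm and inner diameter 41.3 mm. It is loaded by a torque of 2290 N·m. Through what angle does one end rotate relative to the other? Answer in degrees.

2.74°

J = π(d_o⁴ − d_i⁴)/32 = π(0.0526⁴ − 0.0413⁴)/32 = 4.659×10^-7 m⁴.
θ = T·L/(G·J) = 2290 × 0.782 / (80.3×10⁹ × 4.659×10^-7) = 0.04787 rad.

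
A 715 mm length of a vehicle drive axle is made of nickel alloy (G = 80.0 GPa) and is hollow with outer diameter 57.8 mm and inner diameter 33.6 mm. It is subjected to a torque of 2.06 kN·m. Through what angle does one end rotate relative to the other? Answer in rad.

J = π(d_o⁴ − d_i⁴)/32 = π(0.0578⁴ − 0.0336⁴)/32 = 9.706×10^-7 m⁴.
θ = T·L/(G·J) = 2060 × 0.715 / (80.0×10⁹ × 9.706×10^-7) = 0.01897 rad.

0.0190 rad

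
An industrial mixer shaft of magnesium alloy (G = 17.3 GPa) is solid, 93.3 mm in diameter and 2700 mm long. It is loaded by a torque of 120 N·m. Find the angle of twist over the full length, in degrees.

0.144°

J = πd⁴/32 = π(0.0933)⁴/32 = 7.439×10^-6 m⁴.
θ = T·L/(G·J) = 120.0 × 2.70 / (17.3×10⁹ × 7.439×10^-6) = 2.518×10^-3 rad.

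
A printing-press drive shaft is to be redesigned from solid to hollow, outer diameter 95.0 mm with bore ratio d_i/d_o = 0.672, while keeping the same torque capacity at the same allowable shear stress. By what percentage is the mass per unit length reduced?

36.2 %

Equal τ_max and T ⇒ the solid shaft needs d_s³ = d_o³(1−k⁴), so d_s = 95.0·(1−0.672⁴)^(1/3) = 88.05 mm.
Area ratio A_h/A_s = d_o²(1−k²)/d_s² = (1−k²)/(1−k⁴)^(2/3) = 0.6385.
Mass saving = 1 − 0.6385 = 36.2 %.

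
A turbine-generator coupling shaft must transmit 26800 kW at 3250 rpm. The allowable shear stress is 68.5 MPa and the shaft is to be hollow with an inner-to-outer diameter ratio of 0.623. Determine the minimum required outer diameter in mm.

ω = 2π·3250/60 = 340.3 rad/s, so T = P/ω = 26800×10³ / 340.3 = 78740 N·m.
For a hollow shaft with d_i/d_o = 0.623: τ_max = 16T/(π d_o³ (1−k⁴)), so d_o = [16T/(π τ_allow (1−k⁴))]^(1/3) = [16·78740/(π·6.85×10^7·0.8494)]^(1/3) = 0.1903 m.

190 mm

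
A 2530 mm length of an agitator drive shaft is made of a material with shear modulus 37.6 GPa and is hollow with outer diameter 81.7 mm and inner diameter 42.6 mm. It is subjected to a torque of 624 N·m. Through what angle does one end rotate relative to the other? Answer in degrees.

J = π(d_o⁴ − d_i⁴)/32 = π(0.0817⁴ − 0.0426⁴)/32 = 4.051×10^-6 m⁴.
θ = T·L/(G·J) = 624.0 × 2.53 / (37.6×10⁹ × 4.051×10^-6) = 0.01037 rad.

0.594°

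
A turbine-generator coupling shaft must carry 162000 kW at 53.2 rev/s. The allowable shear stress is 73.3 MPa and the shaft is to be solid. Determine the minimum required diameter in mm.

ω = 2π·53.2 = 334.3 rad/s, so T = P/ω = 162000×10³ / 334.3 = 484600 N·m.
For a solid shaft τ_max = 16T/(πd³), so d = (16T/(π τ_allow))^(1/3) = (16·484600/(π·7.33×10^7))^(1/3) = 0.3229 m.

323 mm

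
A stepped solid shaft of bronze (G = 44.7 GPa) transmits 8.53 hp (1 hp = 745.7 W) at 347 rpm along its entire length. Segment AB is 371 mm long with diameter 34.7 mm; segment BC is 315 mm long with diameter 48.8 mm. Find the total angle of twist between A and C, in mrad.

ω = 2π·347/60 = 36.34 rad/s, so T = P/ω = 8.53×745.7 / 36.34 = 175.0 N·m.
J_AB = π(0.0347)⁴/32 = 1.42×10^-7 m⁴; J_BC = π(0.0488)⁴/32 = 5.57×10^-7 m⁴.
θ = (T/G)·Σ L_i/J_i = (175.0/44.7×10⁹)·(0.371/1.42×10^-7 + 0.315/5.57×10^-7) = 0.01242 rad.

12.4 mrad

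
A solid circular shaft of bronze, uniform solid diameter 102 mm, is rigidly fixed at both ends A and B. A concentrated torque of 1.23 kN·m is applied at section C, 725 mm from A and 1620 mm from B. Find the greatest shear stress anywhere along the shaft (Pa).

4.08e6 Pa

With uniform GJ and both ends fixed, compatibility θ_AC = θ_CB gives T_A·a = T_B·b, together with T_A + T_B = T₀.
T_A = T₀·b/(a+b) = 1230·1620/2345 = 849.7 N·m; T_B = 380.3 N·m.
τ in each portion: τ_AC = 4.08×10^6 Pa, τ_CB = 1.83×10^6 Pa; maximum is in AC.
τ_max = T_AC·r/J = 849.7·0.0510/1.06×10^-5 = 4.078×10^6 Pa.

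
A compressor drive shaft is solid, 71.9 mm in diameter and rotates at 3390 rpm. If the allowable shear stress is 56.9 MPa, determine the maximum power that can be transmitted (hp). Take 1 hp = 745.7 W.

1980 hp

J = πd⁴/32 = π(0.0719)⁴/32 = 2.624×10^-6 m⁴.
T_max = τ_allow·J/r = 5.69×10^7 × 2.624×10^-6 / 0.0360 = 4153 N·m.
ω = 2π·3390/60 = 355.0 rad/s, so P_max = T_max·ω = 1.474×10^6 W.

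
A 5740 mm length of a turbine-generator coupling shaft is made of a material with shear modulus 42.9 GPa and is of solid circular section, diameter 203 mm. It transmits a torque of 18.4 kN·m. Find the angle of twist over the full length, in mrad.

J = πd⁴/32 = π(0.203)⁴/32 = 1.667×10^-4 m⁴.
θ = T·L/(G·J) = 18400 × 5.74 / (42.9×10⁹ × 1.667×10^-4) = 0.01477 rad.

14.8 mrad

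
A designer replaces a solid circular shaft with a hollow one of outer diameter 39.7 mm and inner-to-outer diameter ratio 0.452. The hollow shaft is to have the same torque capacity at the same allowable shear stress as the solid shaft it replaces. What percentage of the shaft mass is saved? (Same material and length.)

18.1 %

Equal τ_max and T ⇒ the solid shaft needs d_s³ = d_o³(1−k⁴), so d_s = 39.7·(1−0.452⁴)^(1/3) = 39.14 mm.
Area ratio A_h/A_s = d_o²(1−k²)/d_s² = (1−k²)/(1−k⁴)^(2/3) = 0.8186.
Mass saving = 1 − 0.8186 = 18.1 %.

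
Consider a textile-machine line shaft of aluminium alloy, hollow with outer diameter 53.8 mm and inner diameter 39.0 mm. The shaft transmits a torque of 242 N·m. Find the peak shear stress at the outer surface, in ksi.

J = π(d_o⁴ − d_i⁴)/32 = π(0.0538⁴ − 0.0390⁴)/32 = 5.954×10^-7 m⁴.
τ_max = T·r/J = 242.0 × 0.0269 / 5.954×10^-7 = 1.093×10^7 Pa.

1.59 ksi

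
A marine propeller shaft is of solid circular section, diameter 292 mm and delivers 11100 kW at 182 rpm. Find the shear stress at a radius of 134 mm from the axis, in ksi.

ω = 2π·182/60 = 19.06 rad/s, so T = P/ω = 11100×10³ / 19.06 = 582400 N·m.
J = πd⁴/32 = π(0.292)⁴/32 = 7.137×10^-4 m⁴.
Shear stress varies linearly with radius: τ = T·r/J = 582400 × 0.134 / 7.137×10^-4 = 1.093×10^8 Pa.

15.9 ksi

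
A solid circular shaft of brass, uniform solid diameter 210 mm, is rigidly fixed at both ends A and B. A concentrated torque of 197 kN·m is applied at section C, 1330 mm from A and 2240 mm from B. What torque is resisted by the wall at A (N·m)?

With uniform GJ and both ends fixed, compatibility θ_AC = θ_CB gives T_A·a = T_B·b, together with T_A + T_B = T₀.
T_A = T₀·b/(a+b) = 197000·2240/3570 = 123600 N·m; T_B = 73390 N·m.

124000 N·m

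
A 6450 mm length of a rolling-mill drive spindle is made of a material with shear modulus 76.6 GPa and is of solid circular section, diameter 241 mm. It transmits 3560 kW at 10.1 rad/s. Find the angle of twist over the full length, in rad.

ω = 10.1 rad/s, so T = P/ω = 3560×10³ / 10.10 = 352500 N·m.
J = πd⁴/32 = π(0.241)⁴/32 = 3.312×10^-4 m⁴.
θ = T·L/(G·J) = 352500 × 6.45 / (76.6×10⁹ × 3.312×10^-4) = 0.08962 rad.

0.0896 rad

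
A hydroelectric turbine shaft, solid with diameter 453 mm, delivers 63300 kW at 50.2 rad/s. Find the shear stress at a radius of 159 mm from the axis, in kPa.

ω = 50.2 rad/s, so T = P/ω = 63300×10³ / 50.20 = 1.261e6 N·m.
J = πd⁴/32 = π(0.453)⁴/32 = 4.134×10^-3 m⁴.
Shear stress varies linearly with radius: τ = T·r/J = 1.261e6 × 0.159 / 4.134×10^-3 = 4.850×10^7 Pa.

48500 kPa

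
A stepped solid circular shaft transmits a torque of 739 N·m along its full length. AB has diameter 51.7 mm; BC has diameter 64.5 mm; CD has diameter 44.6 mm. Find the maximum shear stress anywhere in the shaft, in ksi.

6.15 ksi

Under the same torque, τ_max = 16T/(πd³) is largest where d is smallest — segment CD (d = 44.6 mm).
τ_max = 16·739.0/(π·(0.0446)³) = 4.242×10^7 Pa.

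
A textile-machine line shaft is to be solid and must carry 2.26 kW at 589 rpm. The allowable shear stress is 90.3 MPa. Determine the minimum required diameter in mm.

ω = 2π·589/60 = 61.68 rad/s, so T = P/ω = 2.26×10³ / 61.68 = 36.64 N·m.
For a solid shaft τ_max = 16T/(πd³), so d = (16T/(π τ_allow))^(1/3) = (16·36.64/(π·9.03×10^7))^(1/3) = 0.01274 m.

12.7 mm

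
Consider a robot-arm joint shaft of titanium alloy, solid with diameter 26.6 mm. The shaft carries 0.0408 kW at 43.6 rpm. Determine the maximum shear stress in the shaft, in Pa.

2.42e6 Pa

ω = 2π·43.6/60 = 4.566 rad/s, so T = P/ω = 0.0408×10³ / 4.566 = 8.936 N·m.
J = πd⁴/32 = π(0.0266)⁴/32 = 4.915×10^-8 m⁴.
τ_max = T·r/J = 8.936 × 0.0133 / 4.915×10^-8 = 2.418×10^6 Pa.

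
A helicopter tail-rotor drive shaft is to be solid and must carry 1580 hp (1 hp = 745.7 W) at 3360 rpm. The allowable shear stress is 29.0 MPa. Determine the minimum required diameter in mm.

ω = 2π·3360/60 = 351.9 rad/s, so T = P/ω = 1580×745.7 / 351.9 = 3349 N·m.
For a solid shaft τ_max = 16T/(πd³), so d = (16T/(π τ_allow))^(1/3) = (16·3349/(π·2.90×10^7))^(1/3) = 0.08378 m.

83.8 mm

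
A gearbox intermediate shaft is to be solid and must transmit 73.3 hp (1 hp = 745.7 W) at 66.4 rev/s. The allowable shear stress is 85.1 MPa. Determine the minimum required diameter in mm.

19.9 mm

ω = 2π·66.4 = 417.2 rad/s, so T = P/ω = 73.3×745.7 / 417.2 = 131.0 N·m.
For a solid shaft τ_max = 16T/(πd³), so d = (16T/(π τ_allow))^(1/3) = (16·131.0/(π·8.51×10^7))^(1/3) = 0.01987 m.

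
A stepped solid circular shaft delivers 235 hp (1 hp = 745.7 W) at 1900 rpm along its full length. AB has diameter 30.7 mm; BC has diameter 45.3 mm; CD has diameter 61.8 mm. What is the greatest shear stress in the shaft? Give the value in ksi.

ω = 2π·1900/60 = 199.0 rad/s, so T = P/ω = 235×745.7 / 199.0 = 880.7 N·m.
Under the same torque, τ_max = 16T/(πd³) is largest where d is smallest — segment AB (d = 30.7 mm).
τ_max = 16·880.7/(π·(0.0307)³) = 1.550×10^8 Pa.

22.5 ksi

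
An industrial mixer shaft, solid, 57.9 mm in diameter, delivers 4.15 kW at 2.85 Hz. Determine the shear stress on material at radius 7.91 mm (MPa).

ω = 2π·2.85 = 17.91 rad/s, so T = P/ω = 4.15×10³ / 17.91 = 231.8 N·m.
J = πd⁴/32 = π(0.0579)⁴/32 = 1.103×10^-6 m⁴.
Shear stress varies linearly with radius: τ = T·r/J = 231.8 × 0.00791 / 1.103×10^-6 = 1.661×10^6 Pa.

1.66 MPa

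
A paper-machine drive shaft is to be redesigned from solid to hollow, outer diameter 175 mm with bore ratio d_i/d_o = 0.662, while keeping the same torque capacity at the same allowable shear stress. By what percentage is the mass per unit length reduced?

Equal τ_max and T ⇒ the solid shaft needs d_s³ = d_o³(1−k⁴), so d_s = 175·(1−0.662⁴)^(1/3) = 163.0 mm.
Area ratio A_h/A_s = d_o²(1−k²)/d_s² = (1−k²)/(1−k⁴)^(2/3) = 0.6476.
Mass saving = 1 − 0.6476 = 35.2 %.

35.2 %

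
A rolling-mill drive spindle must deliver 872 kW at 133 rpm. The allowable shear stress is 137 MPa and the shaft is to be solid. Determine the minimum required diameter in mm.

133 mm

ω = 2π·133/60 = 13.93 rad/s, so T = P/ω = 872×10³ / 13.93 = 62610 N·m.
For a solid shaft τ_max = 16T/(πd³), so d = (16T/(π τ_allow))^(1/3) = (16·62610/(π·1.37×10^8))^(1/3) = 0.1325 m.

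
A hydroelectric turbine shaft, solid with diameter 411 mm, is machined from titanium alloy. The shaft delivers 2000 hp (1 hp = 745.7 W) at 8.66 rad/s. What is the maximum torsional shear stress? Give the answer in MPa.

ω = 8.66 rad/s, so T = P/ω = 2000×745.7 / 8.660 = 172200 N·m.
J = πd⁴/32 = π(0.411)⁴/32 = 2.801×10^-3 m⁴.
τ_max = T·r/J = 172200 × 0.205 / 2.801×10^-3 = 1.263×10^7 Pa.

12.6 MPa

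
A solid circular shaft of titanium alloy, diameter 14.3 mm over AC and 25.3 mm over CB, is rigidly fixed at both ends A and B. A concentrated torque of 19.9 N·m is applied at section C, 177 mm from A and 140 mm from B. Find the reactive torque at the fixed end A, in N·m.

Compatibility: T_A·a/J_AC = T_B·b/J_CB with T_A + T_B = T₀.
J_AC = 4.11×10^-9 m⁴, J_CB = 4.02×10^-8 m⁴, so T_A = T₀·(J_AC/a)/((J_AC/a)+(J_CB/b)) = 1.486 N·m, T_B = 18.41 N·m.

1.49 N·m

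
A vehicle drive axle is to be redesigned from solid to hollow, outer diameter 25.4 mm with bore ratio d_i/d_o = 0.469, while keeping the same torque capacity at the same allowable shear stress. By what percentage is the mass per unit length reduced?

Equal τ_max and T ⇒ the solid shaft needs d_s³ = d_o³(1−k⁴), so d_s = 25.4·(1−0.469⁴)^(1/3) = 24.98 mm.
Area ratio A_h/A_s = d_o²(1−k²)/d_s² = (1−k²)/(1−k⁴)^(2/3) = 0.8063.
Mass saving = 1 − 0.8063 = 19.4 %.

19.4 %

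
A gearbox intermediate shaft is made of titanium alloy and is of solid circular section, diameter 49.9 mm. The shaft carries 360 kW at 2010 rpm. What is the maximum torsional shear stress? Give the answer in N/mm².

ω = 2π·2010/60 = 210.5 rad/s, so T = P/ω = 360×10³ / 210.5 = 1710 N·m.
J = πd⁴/32 = π(0.0499)⁴/32 = 6.087×10^-7 m⁴.
τ_max = T·r/J = 1710 × 0.0249 / 6.087×10^-7 = 7.010×10^7 Pa.

70.1 N/mm²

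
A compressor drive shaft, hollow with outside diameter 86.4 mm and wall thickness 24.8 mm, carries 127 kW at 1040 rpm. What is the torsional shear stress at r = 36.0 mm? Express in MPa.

ω = 2π·1040/60 = 108.9 rad/s, so T = P/ω = 127×10³ / 108.9 = 1166 N·m.
J = π(d_o⁴ − d_i⁴)/32 = π(0.0864⁴ − 0.0368⁴)/32 = 5.291×10^-6 m⁴.
Shear stress varies linearly with radius: τ = T·r/J = 1166 × 0.0360 / 5.291×10^-6 = 7.935×10^6 Pa.

7.93 MPa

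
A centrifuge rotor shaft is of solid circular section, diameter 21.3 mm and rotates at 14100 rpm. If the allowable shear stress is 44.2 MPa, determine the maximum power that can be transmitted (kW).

J = πd⁴/32 = π(0.0213)⁴/32 = 2.021×10^-8 m⁴.
T_max = τ_allow·J/r = 4.42×10^7 × 2.021×10^-8 / 0.0106 = 83.87 N·m.
ω = 2π·14100/60 = 1477 rad/s, so P_max = T_max·ω = 1.238×10^5 W.

124 kW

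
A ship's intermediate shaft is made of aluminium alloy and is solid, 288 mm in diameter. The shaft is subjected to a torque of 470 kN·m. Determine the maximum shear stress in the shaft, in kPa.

100000 kPa

J = πd⁴/32 = π(0.288)⁴/32 = 6.754×10^-4 m⁴.
τ_max = T·r/J = 470000 × 0.144 / 6.754×10^-4 = 1.002×10^8 Pa.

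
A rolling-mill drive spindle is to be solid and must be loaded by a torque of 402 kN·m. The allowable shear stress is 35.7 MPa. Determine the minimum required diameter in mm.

For a solid shaft τ_max = 16T/(πd³), so d = (16T/(π τ_allow))^(1/3) = (16·402000/(π·3.57×10^7))^(1/3) = 0.3856 m.

386 mm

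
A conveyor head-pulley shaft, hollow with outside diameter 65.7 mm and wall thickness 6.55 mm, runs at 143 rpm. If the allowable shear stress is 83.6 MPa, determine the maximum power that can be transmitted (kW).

41.1 kW

J = π(d_o⁴ − d_i⁴)/32 = π(0.0657⁴ − 0.0526⁴)/32 = 1.078×10^-6 m⁴.
T_max = τ_allow·J/r = 8.36×10^7 × 1.078×10^-6 / 0.0329 = 2743 N·m.
ω = 2π·143/60 = 14.97 rad/s, so P_max = T_max·ω = 4.107×10^4 W.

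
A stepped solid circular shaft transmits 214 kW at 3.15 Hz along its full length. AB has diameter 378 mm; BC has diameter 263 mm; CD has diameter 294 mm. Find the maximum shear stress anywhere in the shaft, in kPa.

3030 kPa

ω = 2π·3.15 = 19.79 rad/s, so T = P/ω = 214×10³ / 19.79 = 10810 N·m.
Under the same torque, τ_max = 16T/(πd³) is largest where d is smallest — segment BC (d = 263 mm).
τ_max = 16·10810/(π·(0.263)³) = 3.027×10^6 Pa.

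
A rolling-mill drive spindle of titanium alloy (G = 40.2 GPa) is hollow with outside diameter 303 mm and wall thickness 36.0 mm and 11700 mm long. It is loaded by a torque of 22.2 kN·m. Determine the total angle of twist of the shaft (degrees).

J = π(d_o⁴ − d_i⁴)/32 = π(0.303⁴ − 0.231⁴)/32 = 5.480×10^-4 m⁴.
θ = T·L/(G·J) = 22200 × 11.7 / (40.2×10⁹ × 5.480×10^-4) = 0.01179 rad.

0.676°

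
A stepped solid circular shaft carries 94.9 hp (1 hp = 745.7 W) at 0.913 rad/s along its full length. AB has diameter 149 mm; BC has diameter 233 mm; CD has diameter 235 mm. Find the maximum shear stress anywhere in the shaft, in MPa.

119 MPa

ω = 0.913 rad/s, so T = P/ω = 94.9×745.7 / 0.9130 = 77510 N·m.
Under the same torque, τ_max = 16T/(πd³) is largest where d is smallest — segment AB (d = 149 mm).
τ_max = 16·77510/(π·(0.149)³) = 1.193×10^8 Pa.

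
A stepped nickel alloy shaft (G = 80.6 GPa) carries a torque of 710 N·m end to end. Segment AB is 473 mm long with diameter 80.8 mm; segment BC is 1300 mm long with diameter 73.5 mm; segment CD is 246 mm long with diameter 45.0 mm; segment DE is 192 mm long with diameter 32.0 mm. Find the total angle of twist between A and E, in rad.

J_AB = π(0.0808)⁴/32 = 4.18×10^-6 m⁴; J_BC = π(0.0735)⁴/32 = 2.87×10^-6 m⁴; J_CD = π(0.0450)⁴/32 = 4.03×10^-7 m⁴; J_DE = π(0.0320)⁴/32 = 1.03×10^-7 m⁴.
θ = (T/G)·Σ L_i/J_i = (710.0/80.6×10⁹)·(0.473/4.18×10^-6 + 1.30/2.87×10^-6 + 0.246/4.03×10^-7 + 0.192/1.03×10^-7) = 0.02680 rad.

0.0268 rad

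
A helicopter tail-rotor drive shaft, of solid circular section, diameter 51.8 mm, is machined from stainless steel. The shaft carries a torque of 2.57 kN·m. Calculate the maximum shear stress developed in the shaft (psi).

13700 psi

J = πd⁴/32 = π(0.0518)⁴/32 = 7.068×10^-7 m⁴.
τ_max = T·r/J = 2570 × 0.0259 / 7.068×10^-7 = 9.417×10^7 Pa.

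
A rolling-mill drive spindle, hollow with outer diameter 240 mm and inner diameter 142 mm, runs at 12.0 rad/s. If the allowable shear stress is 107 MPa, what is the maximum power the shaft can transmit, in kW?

3060 kW

J = π(d_o⁴ − d_i⁴)/32 = π(0.240⁴ − 0.142⁴)/32 = 2.858×10^-4 m⁴.
T_max = τ_allow·J/r = 1.07×10^8 × 2.858×10^-4 / 0.120 = 254800 N·m.
ω = 12.0 rad/s, so P_max = T_max·ω = 3.058×10^6 W.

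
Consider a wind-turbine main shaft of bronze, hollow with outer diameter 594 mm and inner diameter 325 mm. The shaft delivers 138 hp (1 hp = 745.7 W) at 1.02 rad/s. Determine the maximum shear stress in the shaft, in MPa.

ω = 1.02 rad/s, so T = P/ω = 138×745.7 / 1.020 = 100900 N·m.
J = π(d_o⁴ − d_i⁴)/32 = π(0.594⁴ − 0.325⁴)/32 = 0.01113 m⁴.
τ_max = T·r/J = 100900 × 0.297 / 0.01113 = 2.693×10^6 Pa.

2.69 MPa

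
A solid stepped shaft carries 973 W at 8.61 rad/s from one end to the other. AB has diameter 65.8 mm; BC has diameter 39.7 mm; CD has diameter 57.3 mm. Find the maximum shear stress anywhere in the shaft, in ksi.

ω = 8.61 rad/s, so T = P/ω = 973 / 8.610 = 113.0 N·m.
Under the same torque, τ_max = 16T/(πd³) is largest where d is smallest — segment BC (d = 39.7 mm).
τ_max = 16·113.0/(π·(0.0397)³) = 9.198×10^6 Pa.

1.33 ksi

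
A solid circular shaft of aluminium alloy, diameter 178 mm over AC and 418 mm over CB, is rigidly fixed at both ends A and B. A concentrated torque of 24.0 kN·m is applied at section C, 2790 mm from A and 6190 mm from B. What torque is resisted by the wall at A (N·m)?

1630 N·m

Compatibility: T_A·a/J_AC = T_B·b/J_CB with T_A + T_B = T₀.
J_AC = 9.86×10^-5 m⁴, J_CB = 3.00×10^-3 m⁴, so T_A = T₀·(J_AC/a)/((J_AC/a)+(J_CB/b)) = 1632 N·m, T_B = 22370 N·m.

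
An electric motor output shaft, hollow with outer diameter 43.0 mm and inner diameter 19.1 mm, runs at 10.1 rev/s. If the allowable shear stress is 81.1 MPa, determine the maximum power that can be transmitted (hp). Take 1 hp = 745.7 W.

J = π(d_o⁴ − d_i⁴)/32 = π(0.0430⁴ − 0.0191⁴)/32 = 3.226×10^-7 m⁴.
T_max = τ_allow·J/r = 8.11×10^7 × 3.226×10^-7 / 0.0215 = 1217 N·m.
ω = 2π·10.1 = 63.46 rad/s, so P_max = T_max·ω = 7.722×10^4 W.

104 hp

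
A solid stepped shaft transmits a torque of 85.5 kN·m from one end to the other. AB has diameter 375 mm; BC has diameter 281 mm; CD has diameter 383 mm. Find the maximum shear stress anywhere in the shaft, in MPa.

Under the same torque, τ_max = 16T/(πd³) is largest where d is smallest — segment BC (d = 281 mm).
τ_max = 16·85500/(π·(0.281)³) = 1.963×10^7 Pa.

19.6 MPa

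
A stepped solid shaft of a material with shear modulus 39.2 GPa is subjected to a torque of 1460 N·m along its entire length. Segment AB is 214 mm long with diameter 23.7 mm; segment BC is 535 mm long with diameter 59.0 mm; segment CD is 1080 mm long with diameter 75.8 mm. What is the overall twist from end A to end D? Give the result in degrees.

J_AB = π(0.0237)⁴/32 = 3.10×10^-8 m⁴; J_BC = π(0.0590)⁴/32 = 1.19×10^-6 m⁴; J_CD = π(0.0758)⁴/32 = 3.24×10^-6 m⁴.
θ = (T/G)·Σ L_i/J_i = (1460/39.2×10⁹)·(0.214/3.10×10^-8 + 0.535/1.19×10^-6 + 1.08/3.24×10^-6) = 0.2865 rad.

16.4°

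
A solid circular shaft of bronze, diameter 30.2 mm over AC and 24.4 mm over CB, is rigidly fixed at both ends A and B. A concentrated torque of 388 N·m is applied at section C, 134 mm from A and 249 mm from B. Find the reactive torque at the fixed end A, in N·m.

316 N·m

Compatibility: T_A·a/J_AC = T_B·b/J_CB with T_A + T_B = T₀.
J_AC = 8.17×10^-8 m⁴, J_CB = 3.48×10^-8 m⁴, so T_A = T₀·(J_AC/a)/((J_AC/a)+(J_CB/b)) = 315.6 N·m, T_B = 72.38 N·m.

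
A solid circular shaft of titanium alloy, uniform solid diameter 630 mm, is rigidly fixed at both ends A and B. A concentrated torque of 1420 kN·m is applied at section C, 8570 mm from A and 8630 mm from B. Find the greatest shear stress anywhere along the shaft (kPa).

14500 kPa

With uniform GJ and both ends fixed, compatibility θ_AC = θ_CB gives T_A·a = T_B·b, together with T_A + T_B = T₀.
T_A = T₀·b/(a+b) = 1.420e6·8630/17200 = 712500 N·m; T_B = 707500 N·m.
τ in each portion: τ_AC = 1.45×10^7 Pa, τ_CB = 1.44×10^7 Pa; maximum is in AC.
τ_max = T_AC·r/J = 712500·0.315/0.0155 = 1.451×10^7 Pa.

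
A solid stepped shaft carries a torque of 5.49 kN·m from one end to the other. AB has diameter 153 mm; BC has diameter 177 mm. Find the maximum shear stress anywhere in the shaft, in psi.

1130 psi

Under the same torque, τ_max = 16T/(πd³) is largest where d is smallest — segment AB (d = 153 mm).
τ_max = 16·5490/(π·(0.153)³) = 7.807×10^6 Pa.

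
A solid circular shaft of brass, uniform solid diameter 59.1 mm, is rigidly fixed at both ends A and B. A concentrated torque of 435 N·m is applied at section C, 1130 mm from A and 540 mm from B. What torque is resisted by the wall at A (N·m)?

141 N·m

With uniform GJ and both ends fixed, compatibility θ_AC = θ_CB gives T_A·a = T_B·b, together with T_A + T_B = T₀.
T_A = T₀·b/(a+b) = 435.0·540/1670 = 140.7 N·m; T_B = 294.3 N·m.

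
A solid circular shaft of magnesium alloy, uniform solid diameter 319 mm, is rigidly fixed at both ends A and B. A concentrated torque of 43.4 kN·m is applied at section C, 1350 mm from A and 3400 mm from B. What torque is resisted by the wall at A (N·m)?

With uniform GJ and both ends fixed, compatibility θ_AC = θ_CB gives T_A·a = T_B·b, together with T_A + T_B = T₀.
T_A = T₀·b/(a+b) = 43400·3400/4750 = 31070 N·m; T_B = 12330 N·m.

31100 N·m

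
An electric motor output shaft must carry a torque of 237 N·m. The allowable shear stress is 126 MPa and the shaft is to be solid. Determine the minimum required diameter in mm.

For a solid shaft τ_max = 16T/(πd³), so d = (16T/(π τ_allow))^(1/3) = (16·237.0/(π·1.26×10^8))^(1/3) = 0.02124 m.

21.2 mm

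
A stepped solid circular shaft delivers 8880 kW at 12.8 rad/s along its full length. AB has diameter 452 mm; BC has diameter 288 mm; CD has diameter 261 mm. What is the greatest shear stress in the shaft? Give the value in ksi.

ω = 12.8 rad/s, so T = P/ω = 8880×10³ / 12.80 = 693800 N·m.
Under the same torque, τ_max = 16T/(πd³) is largest where d is smallest — segment CD (d = 261 mm).
τ_max = 16·693800/(π·(0.261)³) = 1.987×10^8 Pa.

28.8 ksi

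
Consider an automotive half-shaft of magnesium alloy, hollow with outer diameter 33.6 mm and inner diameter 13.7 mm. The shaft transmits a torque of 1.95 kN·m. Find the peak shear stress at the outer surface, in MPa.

J = π(d_o⁴ − d_i⁴)/32 = π(0.0336⁴ − 0.0137⁴)/32 = 1.217×10^-7 m⁴.
τ_max = T·r/J = 1950 × 0.0168 / 1.217×10^-7 = 2.693×10^8 Pa.

269 MPa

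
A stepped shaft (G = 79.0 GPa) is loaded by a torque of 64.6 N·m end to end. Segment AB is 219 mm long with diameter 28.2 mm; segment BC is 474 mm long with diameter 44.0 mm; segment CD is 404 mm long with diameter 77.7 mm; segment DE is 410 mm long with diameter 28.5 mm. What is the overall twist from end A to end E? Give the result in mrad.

9.21 mrad

J_AB = π(0.0282)⁴/32 = 6.21×10^-8 m⁴; J_BC = π(0.0440)⁴/32 = 3.68×10^-7 m⁴; J_CD = π(0.0777)⁴/32 = 3.58×10^-6 m⁴; J_DE = π(0.0285)⁴/32 = 6.48×10^-8 m⁴.
θ = (T/G)·Σ L_i/J_i = (64.60/79.0×10⁹)·(0.219/6.21×10^-8 + 0.474/3.68×10^-7 + 0.404/3.58×10^-6 + 0.410/6.48×10^-8) = 9.206×10^-3 rad.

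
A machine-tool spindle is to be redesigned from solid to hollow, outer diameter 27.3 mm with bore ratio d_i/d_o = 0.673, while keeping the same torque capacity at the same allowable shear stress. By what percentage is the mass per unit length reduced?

36.2 %

Equal τ_max and T ⇒ the solid shaft needs d_s³ = d_o³(1−k⁴), so d_s = 27.3·(1−0.673⁴)^(1/3) = 25.29 mm.
Area ratio A_h/A_s = d_o²(1−k²)/d_s² = (1−k²)/(1−k⁴)^(2/3) = 0.6376.
Mass saving = 1 − 0.6376 = 36.2 %.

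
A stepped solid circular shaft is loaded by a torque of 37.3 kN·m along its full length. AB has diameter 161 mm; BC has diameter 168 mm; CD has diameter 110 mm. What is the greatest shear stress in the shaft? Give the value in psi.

20700 psi

Under the same torque, τ_max = 16T/(πd³) is largest where d is smallest — segment CD (d = 110 mm).
τ_max = 16·37300/(π·(0.110)³) = 1.427×10^8 Pa.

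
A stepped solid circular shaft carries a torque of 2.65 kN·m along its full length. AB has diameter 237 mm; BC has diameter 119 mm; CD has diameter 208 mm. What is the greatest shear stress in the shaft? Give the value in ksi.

1.16 ksi

Under the same torque, τ_max = 16T/(πd³) is largest where d is smallest — segment BC (d = 119 mm).
τ_max = 16·2650/(π·(0.119)³) = 8.009×10^6 Pa.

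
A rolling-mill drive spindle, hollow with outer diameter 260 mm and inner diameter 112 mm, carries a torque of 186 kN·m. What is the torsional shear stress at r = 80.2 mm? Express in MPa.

J = π(d_o⁴ − d_i⁴)/32 = π(0.260⁴ − 0.112⁴)/32 = 4.332×10^-4 m⁴.
Shear stress varies linearly with radius: τ = T·r/J = 186000 × 0.0802 / 4.332×10^-4 = 3.444×10^7 Pa.

34.4 MPa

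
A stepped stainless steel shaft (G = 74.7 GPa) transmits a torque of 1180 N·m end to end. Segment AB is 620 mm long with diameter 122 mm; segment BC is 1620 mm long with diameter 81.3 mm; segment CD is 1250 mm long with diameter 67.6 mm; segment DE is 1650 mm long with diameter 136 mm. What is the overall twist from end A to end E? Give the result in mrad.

J_AB = π(0.122)⁴/32 = 2.17×10^-5 m⁴; J_BC = π(0.0813)⁴/32 = 4.29×10^-6 m⁴; J_CD = π(0.0676)⁴/32 = 2.05×10^-6 m⁴; J_DE = π(0.136)⁴/32 = 3.36×10^-5 m⁴.
θ = (T/G)·Σ L_i/J_i = (1180/74.7×10⁹)·(0.620/2.17×10^-5 + 1.62/4.29×10^-6 + 1.25/2.05×10^-6 + 1.65/3.36×10^-5) = 0.01682 rad.

16.8 mrad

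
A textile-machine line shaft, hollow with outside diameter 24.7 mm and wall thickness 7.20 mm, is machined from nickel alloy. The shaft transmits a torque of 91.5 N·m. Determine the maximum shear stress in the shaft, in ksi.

4.63 ksi

J = π(d_o⁴ − d_i⁴)/32 = π(0.0247⁴ − 0.0103⁴)/32 = 3.544×10^-8 m⁴.
τ_max = T·r/J = 91.50 × 0.0123 / 3.544×10^-8 = 3.189×10^7 Pa.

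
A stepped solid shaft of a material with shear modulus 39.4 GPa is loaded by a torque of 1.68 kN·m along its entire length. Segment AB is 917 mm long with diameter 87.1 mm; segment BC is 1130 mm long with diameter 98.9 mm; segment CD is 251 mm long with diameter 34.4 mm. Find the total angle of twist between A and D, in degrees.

J_AB = π(0.0871)⁴/32 = 5.65×10^-6 m⁴; J_BC = π(0.0989)⁴/32 = 9.39×10^-6 m⁴; J_CD = π(0.0344)⁴/32 = 1.37×10^-7 m⁴.
θ = (T/G)·Σ L_i/J_i = (1680/39.4×10⁹)·(0.917/5.65×10^-6 + 1.13/9.39×10^-6 + 0.251/1.37×10^-7) = 0.08990 rad.

5.15°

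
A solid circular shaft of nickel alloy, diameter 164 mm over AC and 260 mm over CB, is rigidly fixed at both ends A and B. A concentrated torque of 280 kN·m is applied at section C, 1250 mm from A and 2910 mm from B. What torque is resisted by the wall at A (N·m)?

75400 N·m

Compatibility: T_A·a/J_AC = T_B·b/J_CB with T_A + T_B = T₀.
J_AC = 7.10×10^-5 m⁴, J_CB = 4.49×10^-4 m⁴, so T_A = T₀·(J_AC/a)/((J_AC/a)+(J_CB/b)) = 75400 N·m, T_B = 204600 N·m.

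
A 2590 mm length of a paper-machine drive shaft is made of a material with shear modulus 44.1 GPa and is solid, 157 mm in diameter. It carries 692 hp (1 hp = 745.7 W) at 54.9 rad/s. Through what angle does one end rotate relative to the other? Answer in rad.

0.00925 rad

ω = 54.9 rad/s, so T = P/ω = 692×745.7 / 54.90 = 9399 N·m.
J = πd⁴/32 = π(0.157)⁴/32 = 5.965×10^-5 m⁴.
θ = T·L/(G·J) = 9399 × 2.59 / (44.1×10⁹ × 5.965×10^-5) = 9.255×10^-3 rad.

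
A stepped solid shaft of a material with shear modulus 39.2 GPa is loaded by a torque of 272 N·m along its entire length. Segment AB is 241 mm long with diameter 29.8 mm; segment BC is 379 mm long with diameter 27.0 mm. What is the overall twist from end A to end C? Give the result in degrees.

4.13°

J_AB = π(0.0298)⁴/32 = 7.74×10^-8 m⁴; J_BC = π(0.0270)⁴/32 = 5.22×10^-8 m⁴.
θ = (T/G)·Σ L_i/J_i = (272.0/39.2×10⁹)·(0.241/7.74×10^-8 + 0.379/5.22×10^-8) = 0.07200 rad.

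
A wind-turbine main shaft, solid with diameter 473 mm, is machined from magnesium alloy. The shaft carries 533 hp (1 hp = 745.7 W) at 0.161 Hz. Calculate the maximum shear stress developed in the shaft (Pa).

1.89e7 Pa

ω = 2π·0.161 = 1.012 rad/s, so T = P/ω = 533×745.7 / 1.012 = 392900 N·m.
J = πd⁴/32 = π(0.473)⁴/32 = 4.914×10^-3 m⁴.
τ_max = T·r/J = 392900 × 0.236 / 4.914×10^-3 = 1.891×10^7 Pa.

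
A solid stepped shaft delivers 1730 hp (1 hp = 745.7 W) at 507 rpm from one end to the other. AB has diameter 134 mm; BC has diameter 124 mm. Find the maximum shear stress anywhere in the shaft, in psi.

ω = 2π·507/60 = 53.09 rad/s, so T = P/ω = 1730×745.7 / 53.09 = 24300 N·m.
Under the same torque, τ_max = 16T/(πd³) is largest where d is smallest — segment BC (d = 124 mm).
τ_max = 16·24300/(π·(0.124)³) = 6.491×10^7 Pa.

9410 psi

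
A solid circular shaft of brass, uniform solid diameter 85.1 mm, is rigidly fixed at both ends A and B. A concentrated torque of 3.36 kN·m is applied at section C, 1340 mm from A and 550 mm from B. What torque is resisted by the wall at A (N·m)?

978 N·m

With uniform GJ and both ends fixed, compatibility θ_AC = θ_CB gives T_A·a = T_B·b, together with T_A + T_B = T₀.
T_A = T₀·b/(a+b) = 3360·550/1890 = 977.8 N·m; T_B = 2382 N·m.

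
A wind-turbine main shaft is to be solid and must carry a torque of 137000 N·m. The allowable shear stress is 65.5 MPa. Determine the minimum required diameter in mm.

220 mm

For a solid shaft τ_max = 16T/(πd³), so d = (16T/(π τ_allow))^(1/3) = (16·137000/(π·6.55×10^7))^(1/3) = 0.2200 m.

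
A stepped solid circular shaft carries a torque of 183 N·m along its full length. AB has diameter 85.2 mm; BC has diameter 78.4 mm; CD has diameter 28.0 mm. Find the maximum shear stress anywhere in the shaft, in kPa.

Under the same torque, τ_max = 16T/(πd³) is largest where d is smallest — segment CD (d = 28.0 mm).
τ_max = 16·183.0/(π·(0.0280)³) = 4.246×10^7 Pa.

42500 kPa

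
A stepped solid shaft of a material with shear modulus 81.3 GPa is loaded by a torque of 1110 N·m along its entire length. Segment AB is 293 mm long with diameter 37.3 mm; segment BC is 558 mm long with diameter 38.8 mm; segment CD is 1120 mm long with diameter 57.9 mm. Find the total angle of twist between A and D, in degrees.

J_AB = π(0.0373)⁴/32 = 1.90×10^-7 m⁴; J_BC = π(0.0388)⁴/32 = 2.22×10^-7 m⁴; J_CD = π(0.0579)⁴/32 = 1.10×10^-6 m⁴.
θ = (T/G)·Σ L_i/J_i = (1110/81.3×10⁹)·(0.293/1.90×10^-7 + 0.558/2.22×10^-7 + 1.12/1.10×10^-6) = 0.06915 rad.

3.96°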